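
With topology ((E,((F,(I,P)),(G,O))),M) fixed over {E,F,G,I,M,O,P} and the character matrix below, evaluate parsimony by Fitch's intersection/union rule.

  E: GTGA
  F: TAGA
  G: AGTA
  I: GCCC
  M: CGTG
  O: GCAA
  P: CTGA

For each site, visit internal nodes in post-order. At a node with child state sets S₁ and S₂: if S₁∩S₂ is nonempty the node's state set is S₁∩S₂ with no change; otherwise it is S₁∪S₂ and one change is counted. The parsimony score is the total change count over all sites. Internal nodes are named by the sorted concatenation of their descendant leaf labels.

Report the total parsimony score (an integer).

15

site 0, node IP: I={G} ∪ P={C} → {C,G} (+1)
site 0, node FIP: F={T} ∪ IP={C,G} → {C,G,T} (+1)
site 0, node GO: G={A} ∪ O={G} → {A,G} (+1)
site 0, node FGIOP: FIP={C,G,T} ∩ GO={A,G} → {G} (+0)
site 0, node EFGIOP: E={G} ∩ FGIOP={G} → {G} (+0)
site 0, node EFGIMOP: EFGIOP={G} ∪ M={C} → {C,G} (+1)
site 1, node IP: I={C} ∪ P={T} → {C,T} (+1)
site 1, node FIP: F={A} ∪ IP={C,T} → {A,C,T} (+1)
site 1, node GO: G={G} ∪ O={C} → {C,G} (+1)
site 1, node FGIOP: FIP={A,C,T} ∩ GO={C,G} → {C} (+0)
site 1, node EFGIOP: E={T} ∪ FGIOP={C} → {C,T} (+1)
site 1, node EFGIMOP: EFGIOP={C,T} ∪ M={G} → {C,G,T} (+1)
site 2, node IP: I={C} ∪ P={G} → {C,G} (+1)
site 2, node FIP: F={G} ∩ IP={C,G} → {G} (+0)
site 2, node GO: G={T} ∪ O={A} → {A,T} (+1)
site 2, node FGIOP: FIP={G} ∪ GO={A,T} → {A,G,T} (+1)
site 2, node EFGIOP: E={G} ∩ FGIOP={A,G,T} → {G} (+0)
site 2, node EFGIMOP: EFGIOP={G} ∪ M={T} → {G,T} (+1)
site 3, node IP: I={C} ∪ P={A} → {A,C} (+1)
site 3, node FIP: F={A} ∩ IP={A,C} → {A} (+0)
site 3, node GO: G={A} ∩ O={A} → {A} (+0)
site 3, node FGIOP: FIP={A} ∩ GO={A} → {A} (+0)
site 3, node EFGIOP: E={A} ∩ FGIOP={A} → {A} (+0)
site 3, node EFGIMOP: EFGIOP={A} ∪ M={G} → {A,G} (+1)
per-site changes: [4, 5, 4, 2]; total = 15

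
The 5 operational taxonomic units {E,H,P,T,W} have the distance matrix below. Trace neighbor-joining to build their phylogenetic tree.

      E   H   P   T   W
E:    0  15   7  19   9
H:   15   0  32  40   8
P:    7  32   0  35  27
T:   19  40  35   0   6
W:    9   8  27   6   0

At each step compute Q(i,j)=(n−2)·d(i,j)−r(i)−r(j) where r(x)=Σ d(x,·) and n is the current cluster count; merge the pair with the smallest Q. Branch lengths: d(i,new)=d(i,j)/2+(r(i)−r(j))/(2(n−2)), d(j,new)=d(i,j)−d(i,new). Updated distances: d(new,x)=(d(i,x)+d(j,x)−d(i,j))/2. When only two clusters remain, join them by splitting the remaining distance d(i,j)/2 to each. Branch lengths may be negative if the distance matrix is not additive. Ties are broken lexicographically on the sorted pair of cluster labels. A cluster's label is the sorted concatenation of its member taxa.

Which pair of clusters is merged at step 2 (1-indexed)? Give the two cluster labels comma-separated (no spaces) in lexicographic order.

iteration 1: select T,W (d=6, Q=-132); attach at lengths (34/3, -16/3); label the merged cluster TW
  updated: d(E,TW)=11, d(H,TW)=21, d(P,TW)=28
iteration 2: select E,P (d=7, Q=-86); attach at lengths (-5, 12); label the merged cluster EP
  updated: d(EP,H)=20, d(EP,TW)=16
iteration 3: select EP,H (d=20, Q=-57); attach at lengths (15/2, 25/2); label the merged cluster EHP
  updated: d(EHP,TW)=17/2
iteration 4: select EHP,TW (d=17/2); attach at lengths (17/4, 17/4); label the merged cluster EHPTW
final tree: (((E:-5,P:12):15/2,H:25/2):17/4,(T:34/3,W:-16/3):17/4)
total length: 83/2

E,P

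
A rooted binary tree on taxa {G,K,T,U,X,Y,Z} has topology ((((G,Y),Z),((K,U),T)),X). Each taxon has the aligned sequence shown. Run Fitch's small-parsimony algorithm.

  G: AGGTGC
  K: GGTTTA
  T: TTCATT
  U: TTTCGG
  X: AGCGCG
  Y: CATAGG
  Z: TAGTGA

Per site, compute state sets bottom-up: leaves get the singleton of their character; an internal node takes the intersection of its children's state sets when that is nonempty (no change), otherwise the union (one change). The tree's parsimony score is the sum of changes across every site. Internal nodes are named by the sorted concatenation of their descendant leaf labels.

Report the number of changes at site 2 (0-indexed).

[col 0] GY: children G:{A}, Y:{C} ∪→ {A,C}; cost 1
[col 0] GYZ: children GY:{A,C}, Z:{T} ∪→ {A,C,T}; cost 1
[col 0] KU: children K:{G}, U:{T} ∪→ {G,T}; cost 1
[col 0] KTU: children KU:{G,T}, T:{T} ∩→ {T}; cost 0
[col 0] GKTUYZ: children GYZ:{A,C,T}, KTU:{T} ∩→ {T}; cost 0
[col 0] GKTUXYZ: children GKTUYZ:{T}, X:{A} ∪→ {A,T}; cost 1
[col 1] GY: children G:{G}, Y:{A} ∪→ {A,G}; cost 1
[col 1] GYZ: children GY:{A,G}, Z:{A} ∩→ {A}; cost 0
[col 1] KU: children K:{G}, U:{T} ∪→ {G,T}; cost 1
[col 1] KTU: children KU:{G,T}, T:{T} ∩→ {T}; cost 0
[col 1] GKTUYZ: children GYZ:{A}, KTU:{T} ∪→ {A,T}; cost 1
[col 1] GKTUXYZ: children GKTUYZ:{A,T}, X:{G} ∪→ {A,G,T}; cost 1
[col 2] GY: children G:{G}, Y:{T} ∪→ {G,T}; cost 1
[col 2] GYZ: children GY:{G,T}, Z:{G} ∩→ {G}; cost 0
[col 2] KU: children K:{T}, U:{T} ∩→ {T}; cost 0
[col 2] KTU: children KU:{T}, T:{C} ∪→ {C,T}; cost 1
[col 2] GKTUYZ: children GYZ:{G}, KTU:{C,T} ∪→ {C,G,T}; cost 1
[col 2] GKTUXYZ: children GKTUYZ:{C,G,T}, X:{C} ∩→ {C}; cost 0
[col 3] GY: children G:{T}, Y:{A} ∪→ {A,T}; cost 1
[col 3] GYZ: children GY:{A,T}, Z:{T} ∩→ {T}; cost 0
[col 3] KU: children K:{T}, U:{C} ∪→ {C,T}; cost 1
[col 3] KTU: children KU:{C,T}, T:{A} ∪→ {A,C,T}; cost 1
[col 3] GKTUYZ: children GYZ:{T}, KTU:{A,C,T} ∩→ {T}; cost 0
[col 3] GKTUXYZ: children GKTUYZ:{T}, X:{G} ∪→ {G,T}; cost 1
[col 4] GY: children G:{G}, Y:{G} ∩→ {G}; cost 0
[col 4] GYZ: children GY:{G}, Z:{G} ∩→ {G}; cost 0
[col 4] KU: children K:{T}, U:{G} ∪→ {G,T}; cost 1
[col 4] KTU: children KU:{G,T}, T:{T} ∩→ {T}; cost 0
[col 4] GKTUYZ: children GYZ:{G}, KTU:{T} ∪→ {G,T}; cost 1
[col 4] GKTUXYZ: children GKTUYZ:{G,T}, X:{C} ∪→ {C,G,T}; cost 1
[col 5] GY: children G:{C}, Y:{G} ∪→ {C,G}; cost 1
[col 5] GYZ: children GY:{C,G}, Z:{A} ∪→ {A,C,G}; cost 1
[col 5] KU: children K:{A}, U:{G} ∪→ {A,G}; cost 1
[col 5] KTU: children KU:{A,G}, T:{T} ∪→ {A,G,T}; cost 1
[col 5] GKTUYZ: children GYZ:{A,C,G}, KTU:{A,G,T} ∩→ {A,G}; cost 0
[col 5] GKTUXYZ: children GKTUYZ:{A,G}, X:{G} ∩→ {G}; cost 0
per-site changes: [4, 4, 3, 4, 3, 4]; total = 22

3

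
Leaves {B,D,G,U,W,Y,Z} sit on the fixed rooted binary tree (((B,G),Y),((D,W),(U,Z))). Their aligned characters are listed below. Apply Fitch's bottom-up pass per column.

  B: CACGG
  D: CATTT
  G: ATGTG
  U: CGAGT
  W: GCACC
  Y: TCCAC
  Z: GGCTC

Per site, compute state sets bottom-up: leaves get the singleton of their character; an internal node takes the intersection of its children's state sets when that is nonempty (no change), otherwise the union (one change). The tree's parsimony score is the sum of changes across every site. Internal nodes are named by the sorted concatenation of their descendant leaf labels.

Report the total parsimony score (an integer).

site 0, node BG: B={C} ∪ G={A} → {A,C} (+1)
site 0, node BGY: BG={A,C} ∪ Y={T} → {A,C,T} (+1)
site 0, node DW: D={C} ∪ W={G} → {C,G} (+1)
site 0, node UZ: U={C} ∪ Z={G} → {C,G} (+1)
site 0, node DUWZ: DW={C,G} ∩ UZ={C,G} → {C,G} (+0)
site 0, node BDGUWYZ: BGY={A,C,T} ∩ DUWZ={C,G} → {C} (+0)
site 1, node BG: B={A} ∪ G={T} → {A,T} (+1)
site 1, node BGY: BG={A,T} ∪ Y={C} → {A,C,T} (+1)
site 1, node DW: D={A} ∪ W={C} → {A,C} (+1)
site 1, node UZ: U={G} ∩ Z={G} → {G} (+0)
site 1, node DUWZ: DW={A,C} ∪ UZ={G} → {A,C,G} (+1)
site 1, node BDGUWYZ: BGY={A,C,T} ∩ DUWZ={A,C,G} → {A,C} (+0)
site 2, node BG: B={C} ∪ G={G} → {C,G} (+1)
site 2, node BGY: BG={C,G} ∩ Y={C} → {C} (+0)
site 2, node DW: D={T} ∪ W={A} → {A,T} (+1)
site 2, node UZ: U={A} ∪ Z={C} → {A,C} (+1)
site 2, node DUWZ: DW={A,T} ∩ UZ={A,C} → {A} (+0)
site 2, node BDGUWYZ: BGY={C} ∪ DUWZ={A} → {A,C} (+1)
site 3, node BG: B={G} ∪ G={T} → {G,T} (+1)
site 3, node BGY: BG={G,T} ∪ Y={A} → {A,G,T} (+1)
site 3, node DW: D={T} ∪ W={C} → {C,T} (+1)
site 3, node UZ: U={G} ∪ Z={T} → {G,T} (+1)
site 3, node DUWZ: DW={C,T} ∩ UZ={G,T} → {T} (+0)
site 3, node BDGUWYZ: BGY={A,G,T} ∩ DUWZ={T} → {T} (+0)
site 4, node BG: B={G} ∩ G={G} → {G} (+0)
site 4, node BGY: BG={G} ∪ Y={C} → {C,G} (+1)
site 4, node DW: D={T} ∪ W={C} → {C,T} (+1)
site 4, node UZ: U={T} ∪ Z={C} → {C,T} (+1)
site 4, node DUWZ: DW={C,T} ∩ UZ={C,T} → {C,T} (+0)
site 4, node BDGUWYZ: BGY={C,G} ∩ DUWZ={C,T} → {C} (+0)
per-site changes: [4, 4, 4, 4, 3]; total = 19

19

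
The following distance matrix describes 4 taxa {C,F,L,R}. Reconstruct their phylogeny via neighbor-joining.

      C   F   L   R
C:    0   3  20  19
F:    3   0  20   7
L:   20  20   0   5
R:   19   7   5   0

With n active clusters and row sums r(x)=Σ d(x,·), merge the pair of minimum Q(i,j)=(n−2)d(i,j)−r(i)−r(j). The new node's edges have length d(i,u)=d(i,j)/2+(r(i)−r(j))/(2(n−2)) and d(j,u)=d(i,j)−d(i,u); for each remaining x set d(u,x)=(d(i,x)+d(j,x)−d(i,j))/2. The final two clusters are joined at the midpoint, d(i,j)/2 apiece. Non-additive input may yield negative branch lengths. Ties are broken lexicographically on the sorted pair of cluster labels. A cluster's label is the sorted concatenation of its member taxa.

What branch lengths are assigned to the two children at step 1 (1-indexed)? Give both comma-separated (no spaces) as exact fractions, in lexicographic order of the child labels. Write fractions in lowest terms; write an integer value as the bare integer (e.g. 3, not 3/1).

step 1: merge (C,F) at d=3, Q=-66; branch lengths C→9/2, F→-3/2; new cluster CF
  updated: d(CF,L)=37/2, d(CF,R)=23/2
step 2: merge (CF,L) at d=37/2, Q=-35; branch lengths CF→25/2, L→6; new cluster CFL
  updated: d(CFL,R)=-1
step 3: merge (CFL,R) at d=-1; branch lengths CFL→-1/2, R→-1/2; new cluster CFLR
final tree: (((C:9/2,F:-3/2):25/2,L:6):-1/2,R:-1/2)
total length: 41/2

9/2,-3/2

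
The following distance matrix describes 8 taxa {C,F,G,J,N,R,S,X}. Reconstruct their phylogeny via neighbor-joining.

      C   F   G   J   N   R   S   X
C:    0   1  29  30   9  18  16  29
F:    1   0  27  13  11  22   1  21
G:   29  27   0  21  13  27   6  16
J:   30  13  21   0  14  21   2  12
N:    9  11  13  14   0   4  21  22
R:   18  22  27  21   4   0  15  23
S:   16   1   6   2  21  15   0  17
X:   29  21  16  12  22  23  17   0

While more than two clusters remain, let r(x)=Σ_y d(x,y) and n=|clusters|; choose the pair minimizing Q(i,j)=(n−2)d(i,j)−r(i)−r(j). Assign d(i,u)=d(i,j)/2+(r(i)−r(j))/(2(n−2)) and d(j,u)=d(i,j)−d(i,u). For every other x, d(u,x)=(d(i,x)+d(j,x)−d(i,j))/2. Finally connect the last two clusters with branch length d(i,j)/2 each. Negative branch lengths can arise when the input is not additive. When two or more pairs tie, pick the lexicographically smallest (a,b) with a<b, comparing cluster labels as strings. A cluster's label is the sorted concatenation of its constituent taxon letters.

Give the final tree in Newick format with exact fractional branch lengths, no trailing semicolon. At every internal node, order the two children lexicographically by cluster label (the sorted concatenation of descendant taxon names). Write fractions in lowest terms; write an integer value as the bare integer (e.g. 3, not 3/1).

(((((C:7/2,F:-5/2):61/8,(N:-3/5,R:23/5):39/8):45/8,(G:185/24,X:199/24):11/4):9/4,J:61/16):-29/32,S:-29/32)

iteration 1: select C,F (d=1, Q=-222); attach at lengths (7/2, -5/2); label the merged cluster CF
  updated: d(CF,G)=55/2, d(CF,J)=21, d(CF,N)=19/2, d(CF,R)=39/2, d(CF,S)=8, d(CF,X)=49/2
iteration 2: select N,R (d=4, Q=-173); attach at lengths (-3/5, 23/5); label the merged cluster NR
  updated: d(CF,NR)=25/2, d(G,NR)=18, d(J,NR)=31/2, d(NR,S)=16, d(NR,X)=41/2
iteration 3: select CF,NR (d=25/2, Q=-126); attach at lengths (61/8, 39/8); label the merged cluster CFNR
  updated: d(CFNR,G)=33/2, d(CFNR,J)=12, d(CFNR,S)=23/4, d(CFNR,X)=65/4
iteration 4: select G,X (d=16, Q=-291/4); attach at lengths (185/24, 199/24); label the merged cluster GX
  updated: d(CFNR,GX)=67/8, d(GX,J)=17/2, d(GX,S)=7/2
iteration 5: select CFNR,GX (d=67/8, Q=-119/4); attach at lengths (45/8, 11/4); label the merged cluster CFGNRX
  updated: d(CFGNRX,J)=97/16, d(CFGNRX,S)=7/16
iteration 6: select CFGNRX,J (d=97/16, Q=-17/2); attach at lengths (9/4, 61/16); label the merged cluster CFGJNRX
  updated: d(CFGJNRX,S)=-29/16
iteration 7: select CFGJNRX,S (d=-29/16); attach at lengths (-29/32, -29/32); label the merged cluster CFGJNRSX
final tree: (((((C:7/2,F:-5/2):61/8,(N:-3/5,R:23/5):39/8):45/8,(G:185/24,X:199/24):11/4):9/4,J:61/16):-29/32,S:-29/32)
total length: 369/8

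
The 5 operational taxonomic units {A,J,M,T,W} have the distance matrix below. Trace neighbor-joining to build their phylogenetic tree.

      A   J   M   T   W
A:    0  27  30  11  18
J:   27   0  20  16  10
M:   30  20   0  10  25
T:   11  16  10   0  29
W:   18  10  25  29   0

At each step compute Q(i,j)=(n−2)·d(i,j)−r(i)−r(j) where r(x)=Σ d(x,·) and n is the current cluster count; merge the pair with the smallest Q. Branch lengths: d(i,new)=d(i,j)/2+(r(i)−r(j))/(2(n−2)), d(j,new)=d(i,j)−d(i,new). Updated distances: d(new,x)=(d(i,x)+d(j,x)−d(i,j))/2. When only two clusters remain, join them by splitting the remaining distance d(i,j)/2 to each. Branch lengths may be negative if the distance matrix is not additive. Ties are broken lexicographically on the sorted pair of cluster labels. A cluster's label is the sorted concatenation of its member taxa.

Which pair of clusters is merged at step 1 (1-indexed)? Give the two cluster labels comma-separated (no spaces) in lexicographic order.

step 1: merge (J,W) at d=10, Q=-125; branch lengths J→7/2, W→13/2; new cluster JW
  updated: d(A,JW)=35/2, d(JW,M)=35/2, d(JW,T)=35/2
step 2: merge (A,JW) at d=35/2, Q=-76; branch lengths A→41/4, JW→29/4; new cluster AJW
  updated: d(AJW,M)=15, d(AJW,T)=11/2
step 3: merge (AJW,M) at d=15, Q=-61/2; branch lengths AJW→21/4, M→39/4; new cluster AJMW
  updated: d(AJMW,T)=1/4
step 4: merge (AJMW,T) at d=1/4; branch lengths AJMW→1/8, T→1/8; new cluster AJMTW
final tree: (((A:41/4,(J:7/2,W:13/2):29/4):21/4,M:39/4):1/8,T:1/8)
total length: 171/4

J,W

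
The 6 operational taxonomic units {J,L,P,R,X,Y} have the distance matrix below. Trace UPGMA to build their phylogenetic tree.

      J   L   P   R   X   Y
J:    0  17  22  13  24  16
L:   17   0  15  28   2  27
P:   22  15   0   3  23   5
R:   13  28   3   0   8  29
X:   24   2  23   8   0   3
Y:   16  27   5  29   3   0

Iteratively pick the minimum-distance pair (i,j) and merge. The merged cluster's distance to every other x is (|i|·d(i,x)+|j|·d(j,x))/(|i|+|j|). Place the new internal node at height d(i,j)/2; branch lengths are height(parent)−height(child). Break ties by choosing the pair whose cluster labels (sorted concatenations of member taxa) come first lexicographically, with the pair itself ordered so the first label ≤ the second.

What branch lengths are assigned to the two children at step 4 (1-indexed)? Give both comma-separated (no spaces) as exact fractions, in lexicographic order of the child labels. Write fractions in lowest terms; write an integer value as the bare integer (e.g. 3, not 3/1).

35/4,29/4

iteration 1: select L,X (d=2); attach at lengths (1, 1); label the merged cluster LX
  updated: d(J,LX)=41/2, d(LX,P)=19, d(LX,R)=18, d(LX,Y)=15
iteration 2: select P,R (d=3); attach at lengths (3/2, 3/2); label the merged cluster PR
  updated: d(J,PR)=35/2, d(LX,PR)=37/2, d(PR,Y)=17
iteration 3: select LX,Y (d=15); attach at lengths (13/2, 15/2); label the merged cluster LXY
  updated: d(J,LXY)=19, d(LXY,PR)=18
iteration 4: select J,PR (d=35/2); attach at lengths (35/4, 29/4); label the merged cluster JPR
  updated: d(JPR,LXY)=55/3
iteration 5: select JPR,LXY (d=55/3); attach at lengths (5/12, 5/3); label the merged cluster JLPRXY
final tree: ((J:35/4,(P:3/2,R:3/2):29/4):5/12,((L:1,X:1):13/2,Y:15/2):5/3)
total length: 445/12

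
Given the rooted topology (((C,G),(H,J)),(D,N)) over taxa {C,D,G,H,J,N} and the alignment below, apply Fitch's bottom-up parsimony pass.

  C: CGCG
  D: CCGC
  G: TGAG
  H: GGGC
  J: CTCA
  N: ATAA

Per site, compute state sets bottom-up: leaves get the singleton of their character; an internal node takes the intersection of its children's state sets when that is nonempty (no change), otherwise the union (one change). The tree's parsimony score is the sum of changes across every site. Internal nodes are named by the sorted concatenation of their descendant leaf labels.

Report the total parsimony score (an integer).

13

[col 0] CG: children C:{C}, G:{T} ∪→ {C,T}; cost 1
[col 0] HJ: children H:{G}, J:{C} ∪→ {C,G}; cost 1
[col 0] CGHJ: children CG:{C,T}, HJ:{C,G} ∩→ {C}; cost 0
[col 0] DN: children D:{C}, N:{A} ∪→ {A,C}; cost 1
[col 0] CDGHJN: children CGHJ:{C}, DN:{A,C} ∩→ {C}; cost 0
[col 1] CG: children C:{G}, G:{G} ∩→ {G}; cost 0
[col 1] HJ: children H:{G}, J:{T} ∪→ {G,T}; cost 1
[col 1] CGHJ: children CG:{G}, HJ:{G,T} ∩→ {G}; cost 0
[col 1] DN: children D:{C}, N:{T} ∪→ {C,T}; cost 1
[col 1] CDGHJN: children CGHJ:{G}, DN:{C,T} ∪→ {C,G,T}; cost 1
[col 2] CG: children C:{C}, G:{A} ∪→ {A,C}; cost 1
[col 2] HJ: children H:{G}, J:{C} ∪→ {C,G}; cost 1
[col 2] CGHJ: children CG:{A,C}, HJ:{C,G} ∩→ {C}; cost 0
[col 2] DN: children D:{G}, N:{A} ∪→ {A,G}; cost 1
[col 2] CDGHJN: children CGHJ:{C}, DN:{A,G} ∪→ {A,C,G}; cost 1
[col 3] CG: children C:{G}, G:{G} ∩→ {G}; cost 0
[col 3] HJ: children H:{C}, J:{A} ∪→ {A,C}; cost 1
[col 3] CGHJ: children CG:{G}, HJ:{A,C} ∪→ {A,C,G}; cost 1
[col 3] DN: children D:{C}, N:{A} ∪→ {A,C}; cost 1
[col 3] CDGHJN: children CGHJ:{A,C,G}, DN:{A,C} ∩→ {A,C}; cost 0
per-site changes: [3, 3, 4, 3]; total = 13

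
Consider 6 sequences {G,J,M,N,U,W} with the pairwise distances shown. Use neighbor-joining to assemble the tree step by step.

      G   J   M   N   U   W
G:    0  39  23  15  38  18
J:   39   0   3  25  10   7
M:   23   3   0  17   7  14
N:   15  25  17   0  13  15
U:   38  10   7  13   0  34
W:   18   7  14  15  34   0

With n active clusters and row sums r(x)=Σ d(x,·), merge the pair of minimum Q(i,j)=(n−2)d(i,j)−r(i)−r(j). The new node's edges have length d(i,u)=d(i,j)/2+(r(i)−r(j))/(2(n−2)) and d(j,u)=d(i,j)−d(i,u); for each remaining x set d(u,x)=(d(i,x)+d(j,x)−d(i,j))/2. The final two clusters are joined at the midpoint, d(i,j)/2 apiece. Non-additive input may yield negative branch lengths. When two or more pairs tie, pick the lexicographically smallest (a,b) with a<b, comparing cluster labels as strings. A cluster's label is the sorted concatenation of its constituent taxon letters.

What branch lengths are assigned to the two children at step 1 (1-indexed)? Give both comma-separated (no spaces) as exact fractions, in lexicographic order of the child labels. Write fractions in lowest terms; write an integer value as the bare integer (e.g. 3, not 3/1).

1. join G+N (d=15, Q=-158) ⇒ GN; edges |G|=27/2, |N|=3/2
  updated: d(GN,J)=49/2, d(GN,M)=25/2, d(GN,U)=18, d(GN,W)=9
2. join GN+W (d=9, Q=-101) ⇒ GNW; edges |GN|=9/2, |W|=9/2
  updated: d(GNW,J)=45/4, d(GNW,M)=35/4, d(GNW,U)=43/2
3. join GNW+J (d=45/4, Q=-173/4) ⇒ GJNW; edges |GNW|=159/16, |J|=21/16
  updated: d(GJNW,M)=1/4, d(GJNW,U)=81/8
4. join GJNW+M (d=1/4, Q=-139/8) ⇒ GJMNW; edges |GJNW|=27/16, |M|=-23/16
  updated: d(GJMNW,U)=135/16
5. join GJMNW+U (d=135/16) ⇒ GJMNUW; edges |GJMNW|=135/32, |U|=135/32
final tree: (((((G:27/2,N:3/2):9/2,W:9/2):159/16,J:21/16):27/16,M:-23/16):135/32,U:135/32)
total length: 703/16

27/2,3/2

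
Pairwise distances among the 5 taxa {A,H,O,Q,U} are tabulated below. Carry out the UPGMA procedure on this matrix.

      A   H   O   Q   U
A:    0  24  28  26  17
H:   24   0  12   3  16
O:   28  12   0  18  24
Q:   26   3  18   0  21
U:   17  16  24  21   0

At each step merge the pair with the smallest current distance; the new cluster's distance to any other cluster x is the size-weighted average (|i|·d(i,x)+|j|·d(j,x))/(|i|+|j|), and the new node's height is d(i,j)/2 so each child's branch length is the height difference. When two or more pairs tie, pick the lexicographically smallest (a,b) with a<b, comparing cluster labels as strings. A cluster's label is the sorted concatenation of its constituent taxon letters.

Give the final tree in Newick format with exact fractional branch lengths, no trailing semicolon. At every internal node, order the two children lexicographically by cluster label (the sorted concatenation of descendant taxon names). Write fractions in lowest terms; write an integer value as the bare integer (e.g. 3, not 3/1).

iteration 1: select H,Q (d=3); attach at lengths (3/2, 3/2); label the merged cluster HQ
  updated: d(A,HQ)=25, d(HQ,O)=15, d(HQ,U)=37/2
iteration 2: select HQ,O (d=15); attach at lengths (6, 15/2); label the merged cluster HOQ
  updated: d(A,HOQ)=26, d(HOQ,U)=61/3
iteration 3: select A,U (d=17); attach at lengths (17/2, 17/2); label the merged cluster AU
  updated: d(AU,HOQ)=139/6
iteration 4: select AU,HOQ (d=139/6); attach at lengths (37/12, 49/12); label the merged cluster AHOQU
final tree: ((A:17/2,U:17/2):37/12,((H:3/2,Q:3/2):6,O:15/2):49/12)
total length: 122/3

((A:17/2,U:17/2):37/12,((H:3/2,Q:3/2):6,O:15/2):49/12)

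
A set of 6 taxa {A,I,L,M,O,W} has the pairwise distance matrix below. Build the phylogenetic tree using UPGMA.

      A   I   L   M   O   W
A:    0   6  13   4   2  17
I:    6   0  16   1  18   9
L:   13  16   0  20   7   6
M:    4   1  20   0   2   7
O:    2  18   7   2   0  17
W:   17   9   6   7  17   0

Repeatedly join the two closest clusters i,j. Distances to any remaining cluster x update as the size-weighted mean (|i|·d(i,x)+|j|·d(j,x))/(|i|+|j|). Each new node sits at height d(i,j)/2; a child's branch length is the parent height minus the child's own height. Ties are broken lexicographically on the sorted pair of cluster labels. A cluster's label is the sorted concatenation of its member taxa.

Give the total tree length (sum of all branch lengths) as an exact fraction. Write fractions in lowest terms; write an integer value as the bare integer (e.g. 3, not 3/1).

43/2

iteration 1: select I,M (d=1); attach at lengths (1/2, 1/2); label the merged cluster IM
  updated: d(A,IM)=5, d(IM,L)=18, d(IM,O)=10, d(IM,W)=8
iteration 2: select A,O (d=2); attach at lengths (1, 1); label the merged cluster AO
  updated: d(AO,IM)=15/2, d(AO,L)=10, d(AO,W)=17
iteration 3: select L,W (d=6); attach at lengths (3, 3); label the merged cluster LW
  updated: d(AO,LW)=27/2, d(IM,LW)=13
iteration 4: select AO,IM (d=15/2); attach at lengths (11/4, 13/4); label the merged cluster AIMO
  updated: d(AIMO,LW)=53/4
iteration 5: select AIMO,LW (d=53/4); attach at lengths (23/8, 29/8); label the merged cluster AILMOW
final tree: (((A:1,O:1):11/4,(I:1/2,M:1/2):13/4):23/8,(L:3,W:3):29/8)
total length: 43/2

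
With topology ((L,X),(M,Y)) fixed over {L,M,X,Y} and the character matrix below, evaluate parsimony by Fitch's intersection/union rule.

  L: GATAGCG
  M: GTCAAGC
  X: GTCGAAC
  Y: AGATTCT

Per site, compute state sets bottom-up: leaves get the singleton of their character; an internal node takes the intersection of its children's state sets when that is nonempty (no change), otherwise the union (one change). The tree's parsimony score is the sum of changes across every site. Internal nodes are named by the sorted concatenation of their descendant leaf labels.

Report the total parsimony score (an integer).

13

site 0, node LX: L={G} ∩ X={G} → {G} (+0)
site 0, node MY: M={G} ∪ Y={A} → {A,G} (+1)
site 0, node LMXY: LX={G} ∩ MY={A,G} → {G} (+0)
site 1, node LX: L={A} ∪ X={T} → {A,T} (+1)
site 1, node MY: M={T} ∪ Y={G} → {G,T} (+1)
site 1, node LMXY: LX={A,T} ∩ MY={G,T} → {T} (+0)
site 2, node LX: L={T} ∪ X={C} → {C,T} (+1)
site 2, node MY: M={C} ∪ Y={A} → {A,C} (+1)
site 2, node LMXY: LX={C,T} ∩ MY={A,C} → {C} (+0)
site 3, node LX: L={A} ∪ X={G} → {A,G} (+1)
site 3, node MY: M={A} ∪ Y={T} → {A,T} (+1)
site 3, node LMXY: LX={A,G} ∩ MY={A,T} → {A} (+0)
site 4, node LX: L={G} ∪ X={A} → {A,G} (+1)
site 4, node MY: M={A} ∪ Y={T} → {A,T} (+1)
site 4, node LMXY: LX={A,G} ∩ MY={A,T} → {A} (+0)
site 5, node LX: L={C} ∪ X={A} → {A,C} (+1)
site 5, node MY: M={G} ∪ Y={C} → {C,G} (+1)
site 5, node LMXY: LX={A,C} ∩ MY={C,G} → {C} (+0)
site 6, node LX: L={G} ∪ X={C} → {C,G} (+1)
site 6, node MY: M={C} ∪ Y={T} → {C,T} (+1)
site 6, node LMXY: LX={C,G} ∩ MY={C,T} → {C} (+0)
per-site changes: [1, 2, 2, 2, 2, 2, 2]; total = 13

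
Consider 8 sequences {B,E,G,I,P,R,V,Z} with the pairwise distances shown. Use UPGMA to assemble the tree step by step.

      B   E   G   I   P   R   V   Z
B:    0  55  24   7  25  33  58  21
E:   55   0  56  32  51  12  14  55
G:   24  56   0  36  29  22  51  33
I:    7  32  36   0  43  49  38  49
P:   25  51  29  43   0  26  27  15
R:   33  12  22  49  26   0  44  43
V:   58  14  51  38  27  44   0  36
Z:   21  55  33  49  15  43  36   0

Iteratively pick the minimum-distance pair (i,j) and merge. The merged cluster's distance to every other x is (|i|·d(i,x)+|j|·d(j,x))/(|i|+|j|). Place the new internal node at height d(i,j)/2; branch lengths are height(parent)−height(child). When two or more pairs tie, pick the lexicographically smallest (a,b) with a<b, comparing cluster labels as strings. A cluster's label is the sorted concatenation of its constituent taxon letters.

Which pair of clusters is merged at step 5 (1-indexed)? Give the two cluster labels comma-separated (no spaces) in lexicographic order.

BI,G

1. join B+I (d=7) ⇒ BI; edges |B|=7/2, |I|=7/2
  updated: d(BI,E)=87/2, d(BI,G)=30, d(BI,P)=34, d(BI,R)=41, d(BI,V)=48, d(BI,Z)=35
2. join E+R (d=12) ⇒ ER; edges |E|=6, |R|=6
  updated: d(BI,ER)=169/4, d(ER,G)=39, d(ER,P)=77/2, d(ER,V)=29, d(ER,Z)=49
3. join P+Z (d=15) ⇒ PZ; edges |P|=15/2, |Z|=15/2
  updated: d(BI,PZ)=69/2, d(ER,PZ)=175/4, d(G,PZ)=31, d(PZ,V)=63/2
4. join ER+V (d=29) ⇒ ERV; edges |ER|=17/2, |V|=29/2
  updated: d(BI,ERV)=265/6, d(ERV,G)=43, d(ERV,PZ)=119/3
5. join BI+G (d=30) ⇒ BGI; edges |BI|=23/2, |G|=15
  updated: d(BGI,ERV)=394/9, d(BGI,PZ)=100/3
6. join BGI+PZ (d=100/3) ⇒ BGIPZ; edges |BGI|=5/3, |PZ|=55/6
  updated: d(BGIPZ,ERV)=632/15
7. join BGIPZ+ERV (d=632/15) ⇒ BEGIPRVZ; edges |BGIPZ|=22/5, |ERV|=197/30
final tree: ((((B:7/2,I:7/2):23/2,G:15):5/3,(P:15/2,Z:15/2):55/6):22/5,((E:6,R:6):17/2,V:29/2):197/30)
total length: 1053/10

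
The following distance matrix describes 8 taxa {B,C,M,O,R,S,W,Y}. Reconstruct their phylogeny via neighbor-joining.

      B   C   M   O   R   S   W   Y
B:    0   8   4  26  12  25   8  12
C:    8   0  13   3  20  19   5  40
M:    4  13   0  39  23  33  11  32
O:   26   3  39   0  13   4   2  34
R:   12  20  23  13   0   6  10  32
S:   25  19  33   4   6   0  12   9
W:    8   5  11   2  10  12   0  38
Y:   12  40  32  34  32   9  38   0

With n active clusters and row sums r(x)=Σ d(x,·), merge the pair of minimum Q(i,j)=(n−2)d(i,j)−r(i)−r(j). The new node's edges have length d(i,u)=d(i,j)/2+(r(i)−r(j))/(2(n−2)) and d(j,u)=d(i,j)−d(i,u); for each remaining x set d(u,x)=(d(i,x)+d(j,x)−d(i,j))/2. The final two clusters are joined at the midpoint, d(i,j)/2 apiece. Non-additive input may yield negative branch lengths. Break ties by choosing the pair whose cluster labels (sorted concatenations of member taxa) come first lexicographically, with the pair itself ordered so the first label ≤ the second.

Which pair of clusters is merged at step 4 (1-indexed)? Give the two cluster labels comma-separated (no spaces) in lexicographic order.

CO,W

iteration 1: select S,Y (d=9, Q=-251); attach at lengths (-35/12, 143/12); label the merged cluster SY
  updated: d(B,SY)=14, d(C,SY)=25, d(M,SY)=28, d(O,SY)=29/2, d(R,SY)=29/2, d(SY,W)=41/2
iteration 2: select B,M (d=4, Q=-170); attach at lengths (-13/5, 33/5); label the merged cluster BM
  updated: d(BM,C)=17/2, d(BM,O)=61/2, d(BM,R)=31/2, d(BM,SY)=19, d(BM,W)=15/2
iteration 3: select C,O (d=3, Q=-225/2); attach at lengths (21/16, 27/16); label the merged cluster CO
  updated: d(BM,CO)=18, d(CO,R)=15, d(CO,SY)=73/4, d(CO,W)=2
iteration 4: select CO,W (d=2, Q=-349/4); attach at lengths (77/24, -29/24); label the merged cluster COW
  updated: d(BM,COW)=47/4, d(COW,R)=23/2, d(COW,SY)=147/8
iteration 5: select BM,COW (d=47/4, Q=-515/8); attach at lengths (225/32, 151/32); label the merged cluster BCMOW
  updated: d(BCMOW,R)=61/8, d(BCMOW,SY)=205/16
iteration 6: select BCMOW,R (d=61/8, Q=-559/16); attach at lengths (95/32, 149/32); label the merged cluster BCMORW
  updated: d(BCMORW,SY)=315/32
iteration 7: select BCMORW,SY (d=315/32); attach at lengths (315/64, 315/64); label the merged cluster BCMORSWY
final tree: ((((B:-13/5,M:33/5):225/32,((C:21/16,O:27/16):77/24,W:-29/24):151/32):95/32,R:149/32):315/64,(S:-35/12,Y:143/12):315/64)
total length: 1511/32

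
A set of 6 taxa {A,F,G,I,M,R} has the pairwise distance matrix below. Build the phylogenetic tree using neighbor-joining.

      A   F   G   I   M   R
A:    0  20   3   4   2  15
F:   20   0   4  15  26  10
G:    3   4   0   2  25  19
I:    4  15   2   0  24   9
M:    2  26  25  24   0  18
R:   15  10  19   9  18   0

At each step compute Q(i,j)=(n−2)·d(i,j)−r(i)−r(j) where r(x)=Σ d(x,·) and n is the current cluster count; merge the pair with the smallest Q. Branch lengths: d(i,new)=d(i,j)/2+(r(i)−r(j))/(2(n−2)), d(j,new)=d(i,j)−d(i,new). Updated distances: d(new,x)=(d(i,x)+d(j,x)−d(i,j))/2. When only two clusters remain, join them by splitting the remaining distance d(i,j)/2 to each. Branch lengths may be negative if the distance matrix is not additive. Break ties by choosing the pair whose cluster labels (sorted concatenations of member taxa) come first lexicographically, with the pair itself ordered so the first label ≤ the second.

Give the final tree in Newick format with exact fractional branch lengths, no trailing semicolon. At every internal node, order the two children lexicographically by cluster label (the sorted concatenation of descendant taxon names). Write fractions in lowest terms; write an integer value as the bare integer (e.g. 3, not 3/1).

((((A:-43/8,M:59/8):19/2,R:6):3/2,(F:25/6,G:-1/6):19/4):7/8,I:7/8)

1. join A+M (d=2, Q=-131) ⇒ AM; edges |A|=-43/8, |M|=59/8
  updated: d(AM,F)=22, d(AM,G)=13, d(AM,I)=13, d(AM,R)=31/2
2. join F+G (d=4, Q=-77) ⇒ FG; edges |F|=25/6, |G|=-1/6
  updated: d(AM,FG)=31/2, d(FG,I)=13/2, d(FG,R)=25/2
3. join AM+R (d=31/2, Q=-50) ⇒ AMR; edges |AM|=19/2, |R|=6
  updated: d(AMR,FG)=25/4, d(AMR,I)=13/4
4. join AMR+FG (d=25/4, Q=-16) ⇒ AFGMR; edges |AMR|=3/2, |FG|=19/4
  updated: d(AFGMR,I)=7/4
5. join AFGMR+I (d=7/4) ⇒ AFGIMR; edges |AFGMR|=7/8, |I|=7/8
final tree: ((((A:-43/8,M:59/8):19/2,R:6):3/2,(F:25/6,G:-1/6):19/4):7/8,I:7/8)
total length: 59/2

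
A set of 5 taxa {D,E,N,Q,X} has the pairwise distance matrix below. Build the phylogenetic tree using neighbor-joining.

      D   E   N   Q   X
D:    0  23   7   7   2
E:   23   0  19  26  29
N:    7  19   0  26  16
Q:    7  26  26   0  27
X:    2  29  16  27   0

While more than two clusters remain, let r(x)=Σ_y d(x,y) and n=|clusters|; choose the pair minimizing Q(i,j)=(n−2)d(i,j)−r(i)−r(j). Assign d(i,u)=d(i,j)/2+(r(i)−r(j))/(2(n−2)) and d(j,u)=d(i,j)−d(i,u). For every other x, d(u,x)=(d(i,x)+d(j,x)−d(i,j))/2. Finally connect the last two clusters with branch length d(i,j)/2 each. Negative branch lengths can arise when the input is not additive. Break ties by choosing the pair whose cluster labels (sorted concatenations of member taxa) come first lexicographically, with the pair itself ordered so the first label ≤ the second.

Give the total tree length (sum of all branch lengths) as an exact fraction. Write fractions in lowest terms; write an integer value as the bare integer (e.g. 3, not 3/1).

331/8

1. join E+N (d=19, Q=-108) ⇒ EN; edges |E|=43/3, |N|=14/3
  updated: d(D,EN)=11/2, d(EN,Q)=33/2, d(EN,X)=13
2. join D+X (d=2, Q=-105/2) ⇒ DX; edges |D|=-47/8, |X|=63/8
  updated: d(DX,EN)=33/4, d(DX,Q)=16
3. join DX+EN (d=33/4, Q=-163/4) ⇒ DENX; edges |DX|=31/8, |EN|=35/8
  updated: d(DENX,Q)=97/8
4. join DENX+Q (d=97/8) ⇒ DENQX; edges |DENX|=97/16, |Q|=97/16
final tree: (((D:-47/8,X:63/8):31/8,(E:43/3,N:14/3):35/8):97/16,Q:97/16)
total length: 331/8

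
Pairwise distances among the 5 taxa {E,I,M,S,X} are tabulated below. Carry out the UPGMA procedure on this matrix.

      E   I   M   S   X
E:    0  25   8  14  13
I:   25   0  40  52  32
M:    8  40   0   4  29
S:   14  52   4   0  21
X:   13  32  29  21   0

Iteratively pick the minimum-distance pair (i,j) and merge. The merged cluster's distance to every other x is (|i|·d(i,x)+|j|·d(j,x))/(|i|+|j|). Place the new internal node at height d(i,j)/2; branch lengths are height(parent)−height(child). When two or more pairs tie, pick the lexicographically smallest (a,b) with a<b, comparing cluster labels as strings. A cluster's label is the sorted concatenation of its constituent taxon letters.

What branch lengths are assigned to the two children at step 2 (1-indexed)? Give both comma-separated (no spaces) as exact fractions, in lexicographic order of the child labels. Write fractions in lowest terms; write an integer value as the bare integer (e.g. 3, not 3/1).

11/2,7/2

iteration 1: select M,S (d=4); attach at lengths (2, 2); label the merged cluster MS
  updated: d(E,MS)=11, d(I,MS)=46, d(MS,X)=25
iteration 2: select E,MS (d=11); attach at lengths (11/2, 7/2); label the merged cluster EMS
  updated: d(EMS,I)=39, d(EMS,X)=21
iteration 3: select EMS,X (d=21); attach at lengths (5, 21/2); label the merged cluster EMSX
  updated: d(EMSX,I)=149/4
iteration 4: select EMSX,I (d=149/4); attach at lengths (65/8, 149/8); label the merged cluster EIMSX
final tree: (((E:11/2,(M:2,S:2):7/2):5,X:21/2):65/8,I:149/8)
total length: 221/4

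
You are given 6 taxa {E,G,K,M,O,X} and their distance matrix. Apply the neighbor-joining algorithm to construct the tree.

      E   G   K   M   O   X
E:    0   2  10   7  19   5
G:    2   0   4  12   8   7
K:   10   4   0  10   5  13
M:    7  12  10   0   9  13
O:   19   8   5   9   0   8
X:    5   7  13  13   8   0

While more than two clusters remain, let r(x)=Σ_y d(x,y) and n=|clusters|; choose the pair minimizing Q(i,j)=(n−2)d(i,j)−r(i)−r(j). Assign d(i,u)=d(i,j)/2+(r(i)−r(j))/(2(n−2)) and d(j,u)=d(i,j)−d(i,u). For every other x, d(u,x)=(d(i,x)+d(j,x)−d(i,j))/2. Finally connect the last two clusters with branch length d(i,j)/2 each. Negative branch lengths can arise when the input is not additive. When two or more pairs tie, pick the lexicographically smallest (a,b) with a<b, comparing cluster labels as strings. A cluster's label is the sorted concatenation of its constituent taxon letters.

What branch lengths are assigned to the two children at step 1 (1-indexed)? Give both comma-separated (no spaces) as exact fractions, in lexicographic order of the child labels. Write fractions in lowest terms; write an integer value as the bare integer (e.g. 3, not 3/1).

13/8,27/8

step 1: merge (K,O) at d=5, Q=-71; branch lengths K→13/8, O→27/8; new cluster KO
  updated: d(E,KO)=12, d(G,KO)=7/2, d(KO,M)=7, d(KO,X)=8
step 2: merge (KO,M) at d=7, Q=-97/2; branch lengths KO→25/12, M→59/12; new cluster KMO
  updated: d(E,KMO)=6, d(G,KMO)=17/4, d(KMO,X)=7
step 3: merge (E,G) at d=2, Q=-89/4; branch lengths E→15/16, G→17/16; new cluster EG
  updated: d(EG,KMO)=33/8, d(EG,X)=5
step 4: merge (EG,KMO) at d=33/8, Q=-129/8; branch lengths EG→17/16, KMO→49/16; new cluster EGKMO
  updated: d(EGKMO,X)=63/16
step 5: merge (EGKMO,X) at d=63/16; branch lengths EGKMO→63/32, X→63/32; new cluster EGKMOX
final tree: (((E:15/16,G:17/16):17/16,((K:13/8,O:27/8):25/12,M:59/12):49/16):63/32,X:63/32)
total length: 353/16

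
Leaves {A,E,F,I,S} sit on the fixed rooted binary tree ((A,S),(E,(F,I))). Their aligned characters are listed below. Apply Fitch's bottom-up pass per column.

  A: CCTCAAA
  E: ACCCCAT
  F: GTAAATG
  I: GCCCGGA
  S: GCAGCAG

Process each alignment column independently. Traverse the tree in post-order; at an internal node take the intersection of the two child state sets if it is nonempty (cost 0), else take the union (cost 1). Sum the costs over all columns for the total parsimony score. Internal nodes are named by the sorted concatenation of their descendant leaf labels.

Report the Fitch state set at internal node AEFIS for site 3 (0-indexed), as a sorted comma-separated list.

site 0, node AS: A={C} ∪ S={G} → {C,G} (+1)
site 0, node FI: F={G} ∩ I={G} → {G} (+0)
site 0, node EFI: E={A} ∪ FI={G} → {A,G} (+1)
site 0, node AEFIS: AS={C,G} ∩ EFI={A,G} → {G} (+0)
site 1, node AS: A={C} ∩ S={C} → {C} (+0)
site 1, node FI: F={T} ∪ I={C} → {C,T} (+1)
site 1, node EFI: E={C} ∩ FI={C,T} → {C} (+0)
site 1, node AEFIS: AS={C} ∩ EFI={C} → {C} (+0)
site 2, node AS: A={T} ∪ S={A} → {A,T} (+1)
site 2, node FI: F={A} ∪ I={C} → {A,C} (+1)
site 2, node EFI: E={C} ∩ FI={A,C} → {C} (+0)
site 2, node AEFIS: AS={A,T} ∪ EFI={C} → {A,C,T} (+1)
site 3, node AS: A={C} ∪ S={G} → {C,G} (+1)
site 3, node FI: F={A} ∪ I={C} → {A,C} (+1)
site 3, node EFI: E={C} ∩ FI={A,C} → {C} (+0)
site 3, node AEFIS: AS={C,G} ∩ EFI={C} → {C} (+0)
site 4, node AS: A={A} ∪ S={C} → {A,C} (+1)
site 4, node FI: F={A} ∪ I={G} → {A,G} (+1)
site 4, node EFI: E={C} ∪ FI={A,G} → {A,C,G} (+1)
site 4, node AEFIS: AS={A,C} ∩ EFI={A,C,G} → {A,C} (+0)
site 5, node AS: A={A} ∩ S={A} → {A} (+0)
site 5, node FI: F={T} ∪ I={G} → {G,T} (+1)
site 5, node EFI: E={A} ∪ FI={G,T} → {A,G,T} (+1)
site 5, node AEFIS: AS={A} ∩ EFI={A,G,T} → {A} (+0)
site 6, node AS: A={A} ∪ S={G} → {A,G} (+1)
site 6, node FI: F={G} ∪ I={A} → {A,G} (+1)
site 6, node EFI: E={T} ∪ FI={A,G} → {A,G,T} (+1)
site 6, node AEFIS: AS={A,G} ∩ EFI={A,G,T} → {A,G} (+0)
per-site changes: [2, 1, 3, 2, 3, 2, 3]; total = 16

C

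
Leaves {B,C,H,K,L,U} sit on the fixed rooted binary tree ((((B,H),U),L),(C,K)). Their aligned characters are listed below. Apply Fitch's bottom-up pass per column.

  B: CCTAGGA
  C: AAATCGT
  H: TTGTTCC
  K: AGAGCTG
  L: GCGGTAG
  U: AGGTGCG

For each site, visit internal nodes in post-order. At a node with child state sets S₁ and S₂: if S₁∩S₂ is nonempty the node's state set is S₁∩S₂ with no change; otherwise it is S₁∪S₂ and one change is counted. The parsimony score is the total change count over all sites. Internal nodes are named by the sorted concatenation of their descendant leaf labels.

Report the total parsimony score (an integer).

22

[col 0] BH: children B:{C}, H:{T} ∪→ {C,T}; cost 1
[col 0] BHU: children BH:{C,T}, U:{A} ∪→ {A,C,T}; cost 1
[col 0] BHLU: children BHU:{A,C,T}, L:{G} ∪→ {A,C,G,T}; cost 1
[col 0] CK: children C:{A}, K:{A} ∩→ {A}; cost 0
[col 0] BCHKLU: children BHLU:{A,C,G,T}, CK:{A} ∩→ {A}; cost 0
[col 1] BH: children B:{C}, H:{T} ∪→ {C,T}; cost 1
[col 1] BHU: children BH:{C,T}, U:{G} ∪→ {C,G,T}; cost 1
[col 1] BHLU: children BHU:{C,G,T}, L:{C} ∩→ {C}; cost 0
[col 1] CK: children C:{A}, K:{G} ∪→ {A,G}; cost 1
[col 1] BCHKLU: children BHLU:{C}, CK:{A,G} ∪→ {A,C,G}; cost 1
[col 2] BH: children B:{T}, H:{G} ∪→ {G,T}; cost 1
[col 2] BHU: children BH:{G,T}, U:{G} ∩→ {G}; cost 0
[col 2] BHLU: children BHU:{G}, L:{G} ∩→ {G}; cost 0
[col 2] CK: children C:{A}, K:{A} ∩→ {A}; cost 0
[col 2] BCHKLU: children BHLU:{G}, CK:{A} ∪→ {A,G}; cost 1
[col 3] BH: children B:{A}, H:{T} ∪→ {A,T}; cost 1
[col 3] BHU: children BH:{A,T}, U:{T} ∩→ {T}; cost 0
[col 3] BHLU: children BHU:{T}, L:{G} ∪→ {G,T}; cost 1
[col 3] CK: children C:{T}, K:{G} ∪→ {G,T}; cost 1
[col 3] BCHKLU: children BHLU:{G,T}, CK:{G,T} ∩→ {G,T}; cost 0
[col 4] BH: children B:{G}, H:{T} ∪→ {G,T}; cost 1
[col 4] BHU: children BH:{G,T}, U:{G} ∩→ {G}; cost 0
[col 4] BHLU: children BHU:{G}, L:{T} ∪→ {G,T}; cost 1
[col 4] CK: children C:{C}, K:{C} ∩→ {C}; cost 0
[col 4] BCHKLU: children BHLU:{G,T}, CK:{C} ∪→ {C,G,T}; cost 1
[col 5] BH: children B:{G}, H:{C} ∪→ {C,G}; cost 1
[col 5] BHU: children BH:{C,G}, U:{C} ∩→ {C}; cost 0
[col 5] BHLU: children BHU:{C}, L:{A} ∪→ {A,C}; cost 1
[col 5] CK: children C:{G}, K:{T} ∪→ {G,T}; cost 1
[col 5] BCHKLU: children BHLU:{A,C}, CK:{G,T} ∪→ {A,C,G,T}; cost 1
[col 6] BH: children B:{A}, H:{C} ∪→ {A,C}; cost 1
[col 6] BHU: children BH:{A,C}, U:{G} ∪→ {A,C,G}; cost 1
[col 6] BHLU: children BHU:{A,C,G}, L:{G} ∩→ {G}; cost 0
[col 6] CK: children C:{T}, K:{G} ∪→ {G,T}; cost 1
[col 6] BCHKLU: children BHLU:{G}, CK:{G,T} ∩→ {G}; cost 0
per-site changes: [3, 4, 2, 3, 3, 4, 3]; total = 22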